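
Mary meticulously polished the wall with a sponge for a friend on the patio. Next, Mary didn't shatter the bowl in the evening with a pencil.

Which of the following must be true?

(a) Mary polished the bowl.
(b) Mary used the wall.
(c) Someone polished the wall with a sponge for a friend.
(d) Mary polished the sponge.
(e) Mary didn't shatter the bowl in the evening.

(a) Not entailed — Mary polished the wall, not the bowl; the bowl belongs to the shattering event.
(b) Not entailed — the wall is the patient, not an instrument — Mary used a sponge.
(c) Entailed — the original entails any weakening of itself; this just drops 'on the patio', 'meticulously' and generalizes the agent.
(d) Not entailed — the sponge is the instrument, not what was polished.
(e) Not entailed — dropping 'with a pencil' under negation is not valid — the original leaves open that Mary shattered the bowl some other way.

(c)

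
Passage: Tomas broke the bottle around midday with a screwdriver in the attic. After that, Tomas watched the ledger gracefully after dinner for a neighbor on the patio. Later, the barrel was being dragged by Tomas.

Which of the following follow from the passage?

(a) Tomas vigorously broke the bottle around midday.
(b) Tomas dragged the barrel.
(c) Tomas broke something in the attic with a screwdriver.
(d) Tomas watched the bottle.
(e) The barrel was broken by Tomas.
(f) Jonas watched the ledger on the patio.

(b), (c)

(a) Not entailed — 'vigorously' adds information not in the original event.
(b) Entailed — 'drag' is an activity; 'was dragging' entails that some dragging happened, so 'dragged' holds.
(c) Entailed — dropping 'around midday' and generalizing the patient leaves a sub-description the original still satisfies.
(d) Not entailed — Tomas watched the ledger, not the bottle; the bottle belongs to the breaking event.
(e) Not entailed — Tomas broke the bottle, not the barrel; the barrel belongs to the dragging event.
(f) Not entailed — the passage has Tomas watching the ledger, not Jonas.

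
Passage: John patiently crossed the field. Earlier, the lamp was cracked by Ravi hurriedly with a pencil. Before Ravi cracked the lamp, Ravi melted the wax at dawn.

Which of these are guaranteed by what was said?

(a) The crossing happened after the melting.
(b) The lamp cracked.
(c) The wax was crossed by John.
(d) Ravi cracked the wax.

(a) Entailed — the narrative places the melting before the crossing.
(b) Entailed — 'Ravi cracked the lamp' is causative; it entails the inchoative 'the lamp cracked'.
(c) Not entailed — John crossed the field, not the wax; the wax belongs to the melting event.
(d) Not entailed — Ravi cracked the lamp, not the wax; the wax belongs to the melting event.

(a), (b)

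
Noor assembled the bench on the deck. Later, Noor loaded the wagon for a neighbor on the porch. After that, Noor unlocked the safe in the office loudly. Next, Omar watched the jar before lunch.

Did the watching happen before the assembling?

no

The narrative orders the assembling before the watching.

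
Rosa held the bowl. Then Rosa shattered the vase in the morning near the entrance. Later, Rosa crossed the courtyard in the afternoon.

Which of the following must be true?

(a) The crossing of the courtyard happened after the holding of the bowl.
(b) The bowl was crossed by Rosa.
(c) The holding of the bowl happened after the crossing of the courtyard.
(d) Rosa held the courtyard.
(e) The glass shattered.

(a)

(a) Entailed — the narrative places the holding before the crossing.
(b) Not entailed — Rosa crossed the courtyard, not the bowl; the bowl belongs to the holding event.
(c) Not entailed — the narrative places the holding before the crossing, not after.
(d) Not entailed — Rosa held the bowl, not the courtyard; the courtyard belongs to the crossing event.
(e) Not entailed — the vase is what shattered, not the glass.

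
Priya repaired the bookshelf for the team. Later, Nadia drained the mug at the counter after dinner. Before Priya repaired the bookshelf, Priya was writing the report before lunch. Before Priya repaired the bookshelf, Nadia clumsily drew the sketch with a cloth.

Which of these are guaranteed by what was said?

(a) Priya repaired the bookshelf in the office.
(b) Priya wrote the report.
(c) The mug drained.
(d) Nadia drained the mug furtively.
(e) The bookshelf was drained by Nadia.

(c)

(a) Not entailed — 'in the office' adds information not in the original event.
(b) Not entailed — 'was writing' is progressive on an accomplishment; it does not entail the completed 'wrote'.
(c) Entailed — 'Nadia drained the mug' is causative; it entails the inchoative 'the mug drained'.
(d) Not entailed — 'furtively' adds information not in the original event.
(e) Not entailed — Nadia drained the mug, not the bookshelf; the bookshelf belongs to the repairing event.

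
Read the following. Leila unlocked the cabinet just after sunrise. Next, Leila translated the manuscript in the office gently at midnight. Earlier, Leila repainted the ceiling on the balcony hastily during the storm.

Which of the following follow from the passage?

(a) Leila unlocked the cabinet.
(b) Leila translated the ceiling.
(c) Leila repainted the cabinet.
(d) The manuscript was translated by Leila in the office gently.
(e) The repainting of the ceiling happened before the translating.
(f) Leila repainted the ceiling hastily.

(a) Entailed — this follows by dropping conjuncts from the unlocking event's description.
(b) Not entailed — Leila translated the manuscript, not the ceiling; the ceiling belongs to the repainting event.
(c) Not entailed — Leila repainted the ceiling, not the cabinet; the cabinet belongs to the unlocking event.
(d) Entailed — dropping 'at midnight' leaves a sub-description the original still satisfies.
(e) Entailed — the narrative places the repainting before the translating.
(f) Entailed — this follows by dropping conjuncts from the repainting event's description.

(a), (d), (e), (f)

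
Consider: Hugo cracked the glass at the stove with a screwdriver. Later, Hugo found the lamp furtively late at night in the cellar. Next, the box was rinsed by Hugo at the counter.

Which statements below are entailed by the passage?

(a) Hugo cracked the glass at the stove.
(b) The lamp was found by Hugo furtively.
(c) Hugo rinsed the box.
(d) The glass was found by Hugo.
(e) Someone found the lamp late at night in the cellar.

(a), (b), (c), (e)

(a) Entailed — this follows by dropping conjuncts from the cracking event's description.
(b) Entailed — every conjunct here is already in the original finding event.
(c) Entailed — dropping 'at the counter' leaves a sub-description the original still satisfies.
(d) Not entailed — Hugo found the lamp, not the glass; the glass belongs to the cracking event.
(e) Entailed — this follows by dropping conjuncts from the finding event's description.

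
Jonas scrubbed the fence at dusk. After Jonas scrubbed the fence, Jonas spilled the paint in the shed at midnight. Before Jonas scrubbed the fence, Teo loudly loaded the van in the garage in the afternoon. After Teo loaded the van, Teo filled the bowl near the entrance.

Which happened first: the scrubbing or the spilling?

the scrubbing

The connectives place the scrubbing before the spilling.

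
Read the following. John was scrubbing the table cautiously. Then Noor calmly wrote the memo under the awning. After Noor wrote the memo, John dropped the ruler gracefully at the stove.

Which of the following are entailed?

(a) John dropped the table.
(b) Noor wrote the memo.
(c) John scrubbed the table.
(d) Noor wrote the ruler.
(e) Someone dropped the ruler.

(a) Not entailed — John dropped the ruler, not the table; the table belongs to the scrubbing event.
(b) Entailed — this follows by dropping conjuncts from the writing event's description.
(c) Entailed — 'scrub' is an activity; 'was scrubbing' entails that some scrubbing happened, so 'scrubbed' holds.
(d) Not entailed — Noor wrote the memo, not the ruler; the ruler belongs to the dropping event.
(e) Entailed — every conjunct here is already in the original dropping event.

(b), (c), (e)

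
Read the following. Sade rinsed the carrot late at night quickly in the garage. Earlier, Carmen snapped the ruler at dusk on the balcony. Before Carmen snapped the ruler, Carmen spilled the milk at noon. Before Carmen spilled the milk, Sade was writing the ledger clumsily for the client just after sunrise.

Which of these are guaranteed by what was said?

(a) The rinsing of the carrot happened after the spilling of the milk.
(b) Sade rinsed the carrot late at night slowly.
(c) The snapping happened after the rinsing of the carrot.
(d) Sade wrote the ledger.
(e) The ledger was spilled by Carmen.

(a) Entailed — the narrative places the spilling before the rinsing.
(b) Not entailed — 'slowly' adds a manner not in (and inconsistent with) the original.
(c) Not entailed — the narrative places the snapping before the rinsing, not after.
(d) Not entailed — 'was writing' is progressive on an accomplishment; it does not entail the completed 'wrote'.
(e) Not entailed — Carmen spilled the milk, not the ledger; the ledger belongs to the writing event.

(a)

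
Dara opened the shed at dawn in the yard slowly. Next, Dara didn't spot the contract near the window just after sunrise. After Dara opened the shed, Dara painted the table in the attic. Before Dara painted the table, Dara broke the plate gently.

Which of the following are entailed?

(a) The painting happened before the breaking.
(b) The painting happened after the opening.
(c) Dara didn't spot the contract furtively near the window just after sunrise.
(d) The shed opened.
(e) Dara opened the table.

(b), (c), (d)

(a) Not entailed — the narrative places the breaking before the painting, not after.
(b) Entailed — the narrative places the opening before the painting.
(c) Entailed — under negation, adding a further restriction is entailed: if no such spotting event occurred, none occurred furtively either.
(d) Entailed — 'Dara opened the shed' is causative; it entails the inchoative 'the shed opened'.
(e) Not entailed — Dara opened the shed, not the table; the table belongs to the painting event.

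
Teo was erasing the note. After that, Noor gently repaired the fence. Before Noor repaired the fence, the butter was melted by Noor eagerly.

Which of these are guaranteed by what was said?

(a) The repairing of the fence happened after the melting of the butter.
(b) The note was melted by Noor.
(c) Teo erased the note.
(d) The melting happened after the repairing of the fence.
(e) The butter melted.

(a) Entailed — the narrative places the melting before the repairing.
(b) Not entailed — Noor melted the butter, not the note; the note belongs to the erasing event.
(c) Not entailed — 'was erasing' is progressive on an accomplishment; it does not entail the completed 'erased'.
(d) Not entailed — the narrative places the melting before the repairing, not after.
(e) Entailed — 'Noor melted the butter' is causative; it entails the inchoative 'the butter melted'.

(a), (e)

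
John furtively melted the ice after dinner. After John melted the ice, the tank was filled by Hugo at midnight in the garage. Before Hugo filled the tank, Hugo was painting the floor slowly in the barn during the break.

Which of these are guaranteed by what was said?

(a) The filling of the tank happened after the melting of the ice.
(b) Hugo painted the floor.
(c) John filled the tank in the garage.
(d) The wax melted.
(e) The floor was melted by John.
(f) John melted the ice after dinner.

(a), (f)

(a) Entailed — the narrative places the melting before the filling.
(b) Not entailed — 'was painting' is progressive on an accomplishment; it does not entail the completed 'painted'.
(c) Not entailed — the passage has Hugo filling the tank, not John.
(d) Not entailed — the ice is what melted, not the wax.
(e) Not entailed — John melted the ice, not the floor; the floor belongs to the painting event.
(f) Entailed — every conjunct here is already in the original melting event.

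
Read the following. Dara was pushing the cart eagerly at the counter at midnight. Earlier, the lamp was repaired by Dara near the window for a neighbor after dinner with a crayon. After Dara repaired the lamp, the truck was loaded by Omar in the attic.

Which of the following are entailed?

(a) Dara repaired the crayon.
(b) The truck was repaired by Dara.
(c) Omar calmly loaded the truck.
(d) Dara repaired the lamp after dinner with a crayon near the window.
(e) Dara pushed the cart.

(d), (e)

(a) Not entailed — the crayon is the instrument, not what was repaired.
(b) Not entailed — Dara repaired the lamp, not the truck; the truck belongs to the loading event.
(c) Not entailed — 'calmly' adds information not in the original event.
(d) Entailed — dropping 'for a neighbor' leaves a sub-description the original still satisfies.
(e) Entailed — 'push' is an activity; 'was pushing' entails that some pushing happened, so 'pushed' holds.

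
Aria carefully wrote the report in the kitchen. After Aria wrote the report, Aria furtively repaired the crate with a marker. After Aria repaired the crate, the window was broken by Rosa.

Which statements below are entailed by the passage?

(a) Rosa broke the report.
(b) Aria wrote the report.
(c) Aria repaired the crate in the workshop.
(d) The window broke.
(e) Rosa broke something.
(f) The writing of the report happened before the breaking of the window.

(b), (d), (e), (f)

(a) Not entailed — Rosa broke the window, not the report; the report belongs to the writing event.
(b) Entailed — this follows by dropping conjuncts from the writing event's description.
(c) Not entailed — 'in the workshop' adds information not in the original event.
(d) Entailed — 'Rosa broke the window' is causative; it entails the inchoative 'the window broke'.
(e) Entailed — generalizing the patient leaves a sub-description the original still satisfies.
(f) Entailed — the narrative places the writing before the breaking.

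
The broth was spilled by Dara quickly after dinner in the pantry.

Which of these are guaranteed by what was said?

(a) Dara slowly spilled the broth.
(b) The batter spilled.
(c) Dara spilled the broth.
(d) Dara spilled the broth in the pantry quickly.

(a) Not entailed — 'slowly' adds a manner not in (and inconsistent with) the original.
(b) Not entailed — the broth is what spilled, not the batter.
(c) Entailed — the original entails any weakening of itself; this just drops 'quickly', 'in the pantry', 'after dinner'.
(d) Entailed — every conjunct here is already in the original spilling event.

(c), (d)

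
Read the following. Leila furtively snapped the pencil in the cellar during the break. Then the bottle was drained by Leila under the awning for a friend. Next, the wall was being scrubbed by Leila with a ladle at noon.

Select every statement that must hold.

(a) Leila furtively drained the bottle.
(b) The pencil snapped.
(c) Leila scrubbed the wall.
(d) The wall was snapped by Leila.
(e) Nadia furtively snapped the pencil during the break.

(b), (c)

(a) Not entailed — 'furtively' adds information not in the original event.
(b) Entailed — 'Leila snapped the pencil' is causative; it entails the inchoative 'the pencil snapped'.
(c) Entailed — 'scrub' is an activity; 'was scrubbing' entails that some scrubbing happened, so 'scrubbed' holds.
(d) Not entailed — Leila snapped the pencil, not the wall; the wall belongs to the scrubbing event.
(e) Not entailed — the passage has Leila snapping the pencil, not Nadia.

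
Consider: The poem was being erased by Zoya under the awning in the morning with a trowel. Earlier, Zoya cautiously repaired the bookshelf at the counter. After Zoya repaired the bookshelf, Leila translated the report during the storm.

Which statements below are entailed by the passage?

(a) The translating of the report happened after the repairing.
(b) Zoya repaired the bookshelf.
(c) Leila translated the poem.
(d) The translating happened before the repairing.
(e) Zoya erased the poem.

(a), (b)

(a) Entailed — the narrative places the repairing before the translating.
(b) Entailed — every conjunct here is already in the original repairing event.
(c) Not entailed — Leila translated the report, not the poem; the poem belongs to the erasing event.
(d) Not entailed — the narrative places the repairing before the translating, not after.
(e) Not entailed — 'was erasing' is progressive on an accomplishment; it does not entail the completed 'erased'.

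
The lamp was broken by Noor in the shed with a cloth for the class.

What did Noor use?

'with a cloth' marks the instrument of the breaking event.

a cloth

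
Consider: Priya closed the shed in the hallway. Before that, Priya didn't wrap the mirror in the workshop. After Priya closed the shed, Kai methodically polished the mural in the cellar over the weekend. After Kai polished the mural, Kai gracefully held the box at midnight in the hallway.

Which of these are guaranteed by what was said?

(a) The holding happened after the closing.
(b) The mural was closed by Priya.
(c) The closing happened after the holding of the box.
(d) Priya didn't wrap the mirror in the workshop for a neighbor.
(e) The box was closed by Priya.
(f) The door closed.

(a), (d)

(a) Entailed — the narrative places the closing before the holding.
(b) Not entailed — Priya closed the shed, not the mural; the mural belongs to the polishing event.
(c) Not entailed — the narrative places the closing before the holding, not after.
(d) Entailed — under negation, adding a further restriction is entailed: if no such wrapping event occurred, none occurred for a neighbor either.
(e) Not entailed — Priya closed the shed, not the box; the box belongs to the holding event.
(f) Not entailed — the shed is what closed, not the door.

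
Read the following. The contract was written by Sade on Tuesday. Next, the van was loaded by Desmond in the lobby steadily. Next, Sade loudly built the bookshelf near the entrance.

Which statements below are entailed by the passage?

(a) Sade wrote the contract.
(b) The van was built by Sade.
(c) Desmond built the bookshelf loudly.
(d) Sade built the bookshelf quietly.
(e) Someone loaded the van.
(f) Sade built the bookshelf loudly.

(a) Entailed — every conjunct here is already in the original writing event.
(b) Not entailed — Sade built the bookshelf, not the van; the van belongs to the loading event.
(c) Not entailed — the passage has Sade building the bookshelf, not Desmond.
(d) Not entailed — 'quietly' adds a manner not in (and inconsistent with) the original.
(e) Entailed — dropping 'in the lobby', 'steadily' and generalizing the agent leaves a sub-description the original still satisfies.
(f) Entailed — dropping 'near the entrance' leaves a sub-description the original still satisfies.

(a), (e), (f)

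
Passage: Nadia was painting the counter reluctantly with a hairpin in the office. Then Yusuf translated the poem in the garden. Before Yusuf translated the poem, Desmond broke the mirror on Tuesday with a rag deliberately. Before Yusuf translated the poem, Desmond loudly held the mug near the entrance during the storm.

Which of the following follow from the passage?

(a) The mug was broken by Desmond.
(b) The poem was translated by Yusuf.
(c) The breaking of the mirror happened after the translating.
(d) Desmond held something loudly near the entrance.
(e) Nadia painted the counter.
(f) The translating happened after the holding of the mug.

(b), (d), (f)

(a) Not entailed — Desmond broke the mirror, not the mug; the mug belongs to the holding event.
(b) Entailed — the original entails any weakening of itself; this just drops 'in the garden'.
(c) Not entailed — the narrative places the breaking before the translating, not after.
(d) Entailed — dropping 'during the storm' and generalizing the patient leaves a sub-description the original still satisfies.
(e) Not entailed — 'was painting' is progressive on an accomplishment; it does not entail the completed 'painted'.
(f) Entailed — the narrative places the holding before the translating.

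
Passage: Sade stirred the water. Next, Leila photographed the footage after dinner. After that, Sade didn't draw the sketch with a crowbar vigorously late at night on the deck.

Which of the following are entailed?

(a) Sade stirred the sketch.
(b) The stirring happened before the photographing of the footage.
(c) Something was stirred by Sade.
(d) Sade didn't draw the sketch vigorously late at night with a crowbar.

(b), (c)

(a) Not entailed — Sade stirred the water, not the sketch; the sketch belongs to the drawing event.
(b) Entailed — the narrative places the stirring before the photographing.
(c) Entailed — every conjunct here is already in the original stirring event.
(d) Not entailed — dropping 'on the deck' under negation is not valid — the original leaves open that Sade drew the sketch some other way.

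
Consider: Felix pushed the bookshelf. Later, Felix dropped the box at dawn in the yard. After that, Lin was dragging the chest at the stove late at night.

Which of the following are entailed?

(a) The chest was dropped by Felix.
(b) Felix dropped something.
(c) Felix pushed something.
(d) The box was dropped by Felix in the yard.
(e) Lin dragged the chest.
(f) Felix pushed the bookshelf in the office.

(a) Not entailed — Felix dropped the box, not the chest; the chest belongs to the dragging event.
(b) Entailed — this follows by dropping conjuncts from the dropping event's description.
(c) Entailed — the original entails any weakening of itself; this just generalizes the patient.
(d) Entailed — every conjunct here is already in the original dropping event.
(e) Entailed — 'drag' is an activity; 'was dragging' entails that some dragging happened, so 'dragged' holds.
(f) Not entailed — 'in the office' adds information not in the original event.

(b), (c), (d), (e)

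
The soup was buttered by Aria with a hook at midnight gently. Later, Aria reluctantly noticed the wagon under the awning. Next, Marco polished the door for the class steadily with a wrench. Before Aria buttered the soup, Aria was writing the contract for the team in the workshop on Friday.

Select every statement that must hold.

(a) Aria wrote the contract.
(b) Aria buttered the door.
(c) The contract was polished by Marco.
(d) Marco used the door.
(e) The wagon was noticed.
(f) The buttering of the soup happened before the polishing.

(a) Not entailed — 'was writing' is progressive on an accomplishment; it does not entail the completed 'wrote'.
(b) Not entailed — Aria buttered the soup, not the door; the door belongs to the polishing event.
(c) Not entailed — Marco polished the door, not the contract; the contract belongs to the writing event.
(d) Not entailed — the door is the patient, not an instrument — Marco used a wrench.
(e) Entailed — the original entails any weakening of itself; this just drops 'under the awning', 'reluctantly' and generalizes the agent.
(f) Entailed — the narrative places the buttering before the polishing.

(e), (f)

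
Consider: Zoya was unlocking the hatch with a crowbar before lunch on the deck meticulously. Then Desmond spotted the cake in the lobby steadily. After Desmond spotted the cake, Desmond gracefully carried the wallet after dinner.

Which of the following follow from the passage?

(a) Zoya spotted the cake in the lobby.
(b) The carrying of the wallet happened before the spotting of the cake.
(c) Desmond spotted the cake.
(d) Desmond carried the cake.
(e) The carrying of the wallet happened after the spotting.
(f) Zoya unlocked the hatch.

(c), (e)

(a) Not entailed — the passage has Desmond spotting the cake, not Zoya.
(b) Not entailed — the narrative places the spotting before the carrying, not after.
(c) Entailed — the original entails any weakening of itself; this just drops 'in the lobby', 'steadily'.
(d) Not entailed — Desmond carried the wallet, not the cake; the cake belongs to the spotting event.
(e) Entailed — the narrative places the spotting before the carrying.
(f) Not entailed — 'was unlocking' is progressive on an accomplishment; it does not entail the completed 'unlocked'.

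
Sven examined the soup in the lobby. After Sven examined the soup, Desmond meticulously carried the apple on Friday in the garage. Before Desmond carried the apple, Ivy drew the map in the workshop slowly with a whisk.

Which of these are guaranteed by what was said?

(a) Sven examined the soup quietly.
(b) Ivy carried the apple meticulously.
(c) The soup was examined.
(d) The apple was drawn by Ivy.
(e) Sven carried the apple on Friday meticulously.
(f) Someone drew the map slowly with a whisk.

(a) Not entailed — 'quietly' adds information not in the original event.
(b) Not entailed — the passage has Desmond carrying the apple, not Ivy.
(c) Entailed — dropping 'in the lobby' and generalizing the agent leaves a sub-description the original still satisfies.
(d) Not entailed — Ivy drew the map, not the apple; the apple belongs to the carrying event.
(e) Not entailed — the passage has Desmond carrying the apple, not Sven.
(f) Entailed — the original entails any weakening of itself; this just drops 'in the workshop' and generalizes the agent.

(c), (f)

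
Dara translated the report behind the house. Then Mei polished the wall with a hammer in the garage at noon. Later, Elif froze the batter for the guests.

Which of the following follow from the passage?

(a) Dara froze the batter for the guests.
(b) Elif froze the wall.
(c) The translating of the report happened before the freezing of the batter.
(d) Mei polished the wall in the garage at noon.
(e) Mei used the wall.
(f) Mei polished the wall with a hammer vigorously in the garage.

(c), (d)

(a) Not entailed — the passage has Elif freezing the batter, not Dara.
(b) Not entailed — Elif froze the batter, not the wall; the wall belongs to the polishing event.
(c) Entailed — the narrative places the translating before the freezing.
(d) Entailed — dropping 'with a hammer' leaves a sub-description the original still satisfies.
(e) Not entailed — the wall is the patient, not an instrument — Mei used a hammer.
(f) Not entailed — 'vigorously' adds information not in the original event.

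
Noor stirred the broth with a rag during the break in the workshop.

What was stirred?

the broth

'the broth' marks the patient of the stirring event.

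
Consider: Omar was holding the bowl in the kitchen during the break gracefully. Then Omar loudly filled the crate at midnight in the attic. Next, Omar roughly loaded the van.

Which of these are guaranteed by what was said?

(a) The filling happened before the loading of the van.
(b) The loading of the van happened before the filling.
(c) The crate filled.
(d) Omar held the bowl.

(a), (c), (d)

(a) Entailed — the narrative places the filling before the loading.
(b) Not entailed — the narrative places the filling before the loading, not after.
(c) Entailed — 'Omar filled the crate' is causative; it entails the inchoative 'the crate filled'.
(d) Entailed — 'hold' is an activity; 'was holding' entails that some holding happened, so 'held' holds.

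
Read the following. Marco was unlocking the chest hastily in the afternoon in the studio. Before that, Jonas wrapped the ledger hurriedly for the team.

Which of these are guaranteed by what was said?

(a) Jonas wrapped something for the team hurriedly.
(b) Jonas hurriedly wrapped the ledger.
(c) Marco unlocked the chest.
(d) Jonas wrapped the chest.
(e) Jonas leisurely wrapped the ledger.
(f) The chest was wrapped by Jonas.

(a) Entailed — generalizing the patient leaves a sub-description the original still satisfies.
(b) Entailed — the original entails any weakening of itself; this just drops 'for the team'.
(c) Not entailed — 'was unlocking' is progressive on an accomplishment; it does not entail the completed 'unlocked'.
(d) Not entailed — Jonas wrapped the ledger, not the chest; the chest belongs to the unlocking event.
(e) Not entailed — 'leisurely' adds a manner not in (and inconsistent with) the original.
(f) Not entailed — Jonas wrapped the ledger, not the chest; the chest belongs to the unlocking event.

(a), (b)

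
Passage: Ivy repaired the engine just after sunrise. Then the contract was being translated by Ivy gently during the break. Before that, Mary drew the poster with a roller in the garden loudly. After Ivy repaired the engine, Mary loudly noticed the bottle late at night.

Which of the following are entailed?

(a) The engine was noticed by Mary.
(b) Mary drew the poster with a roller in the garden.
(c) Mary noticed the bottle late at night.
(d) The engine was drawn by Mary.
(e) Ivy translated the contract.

(b), (c)

(a) Not entailed — Mary noticed the bottle, not the engine; the engine belongs to the repairing event.
(b) Entailed — dropping 'loudly' leaves a sub-description the original still satisfies.
(c) Entailed — dropping 'loudly' leaves a sub-description the original still satisfies.
(d) Not entailed — Mary drew the poster, not the engine; the engine belongs to the repairing event.
(e) Not entailed — 'was translating' is progressive on an accomplishment; it does not entail the completed 'translated'.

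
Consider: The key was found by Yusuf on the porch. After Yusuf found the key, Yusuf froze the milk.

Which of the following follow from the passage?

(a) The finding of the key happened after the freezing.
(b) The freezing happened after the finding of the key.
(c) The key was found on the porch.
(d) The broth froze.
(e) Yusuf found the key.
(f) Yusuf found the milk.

(b), (c), (e)

(a) Not entailed — the narrative places the finding before the freezing, not after.
(b) Entailed — the narrative places the finding before the freezing.
(c) Entailed — every conjunct here is already in the original finding event.
(d) Not entailed — the milk is what froze, not the broth.
(e) Entailed — this follows by dropping conjuncts from the finding event's description.
(f) Not entailed — Yusuf found the key, not the milk; the milk belongs to the freezing event.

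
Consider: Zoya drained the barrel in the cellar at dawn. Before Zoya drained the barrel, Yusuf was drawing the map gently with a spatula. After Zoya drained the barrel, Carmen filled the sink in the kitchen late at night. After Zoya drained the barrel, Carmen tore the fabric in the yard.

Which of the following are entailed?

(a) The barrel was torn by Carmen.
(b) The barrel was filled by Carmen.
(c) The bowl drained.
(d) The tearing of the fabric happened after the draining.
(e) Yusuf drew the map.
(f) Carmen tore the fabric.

(a) Not entailed — Carmen tore the fabric, not the barrel; the barrel belongs to the draining event.
(b) Not entailed — Carmen filled the sink, not the barrel; the barrel belongs to the draining event.
(c) Not entailed — the barrel is what drained, not the bowl.
(d) Entailed — the narrative places the draining before the tearing.
(e) Not entailed — 'was drawing' is progressive on an accomplishment; it does not entail the completed 'drew'.
(f) Entailed — the original entails any weakening of itself; this just drops 'in the yard'.

(d), (f)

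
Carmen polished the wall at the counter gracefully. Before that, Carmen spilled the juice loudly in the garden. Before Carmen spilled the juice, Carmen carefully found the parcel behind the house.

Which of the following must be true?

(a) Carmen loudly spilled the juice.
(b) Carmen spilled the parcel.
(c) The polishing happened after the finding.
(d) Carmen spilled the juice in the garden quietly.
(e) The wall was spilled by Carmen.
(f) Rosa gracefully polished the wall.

(a) Entailed — the original entails any weakening of itself; this just drops 'in the garden'.
(b) Not entailed — Carmen spilled the juice, not the parcel; the parcel belongs to the finding event.
(c) Entailed — the narrative places the finding before the polishing.
(d) Not entailed — 'quietly' adds a manner not in (and inconsistent with) the original.
(e) Not entailed — Carmen spilled the juice, not the wall; the wall belongs to the polishing event.
(f) Not entailed — the passage has Carmen polishing the wall, not Rosa.

(a), (c)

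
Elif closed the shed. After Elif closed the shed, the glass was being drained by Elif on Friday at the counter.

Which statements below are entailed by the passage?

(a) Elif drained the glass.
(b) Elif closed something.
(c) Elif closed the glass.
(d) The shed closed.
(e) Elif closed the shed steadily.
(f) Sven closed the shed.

(a) Not entailed — 'was draining' is progressive on an accomplishment; it does not entail the completed 'drained'.
(b) Entailed — the original entails any weakening of itself; this just generalizes the patient.
(c) Not entailed — Elif closed the shed, not the glass; the glass belongs to the draining event.
(d) Entailed — 'Elif closed the shed' is causative; it entails the inchoative 'the shed closed'.
(e) Not entailed — 'steadily' adds information not in the original event.
(f) Not entailed — the passage has Elif closing the shed, not Sven.

(b), (d)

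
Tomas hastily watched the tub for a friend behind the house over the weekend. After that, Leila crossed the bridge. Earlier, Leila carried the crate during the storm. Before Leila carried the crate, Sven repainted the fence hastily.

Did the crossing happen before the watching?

no

The narrative orders the watching before the crossing.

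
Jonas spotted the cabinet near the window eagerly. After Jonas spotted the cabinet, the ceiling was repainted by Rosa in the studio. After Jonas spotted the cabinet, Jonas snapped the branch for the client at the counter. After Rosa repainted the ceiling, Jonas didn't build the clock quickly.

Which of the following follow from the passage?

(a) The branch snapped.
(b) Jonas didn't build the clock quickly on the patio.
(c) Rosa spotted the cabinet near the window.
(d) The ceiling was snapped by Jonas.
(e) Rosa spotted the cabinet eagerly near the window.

(a), (b)

(a) Entailed — 'Jonas snapped the branch' is causative; it entails the inchoative 'the branch snapped'.
(b) Entailed — under negation, adding a further restriction is entailed: if no such building event occurred, none occurred on the patio either.
(c) Not entailed — the passage has Jonas spotting the cabinet, not Rosa.
(d) Not entailed — Jonas snapped the branch, not the ceiling; the ceiling belongs to the repainting event.
(e) Not entailed — the passage has Jonas spotting the cabinet, not Rosa.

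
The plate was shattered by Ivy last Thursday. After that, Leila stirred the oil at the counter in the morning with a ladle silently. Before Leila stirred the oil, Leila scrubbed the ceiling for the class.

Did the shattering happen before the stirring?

The narrative orders the shattering before the stirring.

yes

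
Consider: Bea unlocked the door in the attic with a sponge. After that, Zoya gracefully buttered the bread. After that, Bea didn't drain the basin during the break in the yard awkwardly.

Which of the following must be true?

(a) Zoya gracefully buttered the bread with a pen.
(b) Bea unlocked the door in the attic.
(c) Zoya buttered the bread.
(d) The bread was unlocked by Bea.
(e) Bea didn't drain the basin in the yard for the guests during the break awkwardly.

(a) Not entailed — 'with a pen' adds information not in the original event.
(b) Entailed — every conjunct here is already in the original unlocking event.
(c) Entailed — dropping 'gracefully' leaves a sub-description the original still satisfies.
(d) Not entailed — Bea unlocked the door, not the bread; the bread belongs to the buttering event.
(e) Entailed — under negation, adding a further restriction is entailed: if no such draining event occurred, none occurred for the guests either.

(b), (c), (e)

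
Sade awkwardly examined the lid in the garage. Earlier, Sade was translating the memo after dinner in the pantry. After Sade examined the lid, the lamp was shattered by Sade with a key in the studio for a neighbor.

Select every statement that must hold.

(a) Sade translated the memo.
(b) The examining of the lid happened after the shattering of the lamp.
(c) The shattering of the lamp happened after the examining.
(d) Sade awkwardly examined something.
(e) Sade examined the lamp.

(a) Not entailed — 'was translating' is progressive on an accomplishment; it does not entail the completed 'translated'.
(b) Not entailed — the narrative places the examining before the shattering, not after.
(c) Entailed — the narrative places the examining before the shattering.
(d) Entailed — the original entails any weakening of itself; this just drops 'in the garage' and generalizes the patient.
(e) Not entailed — Sade examined the lid, not the lamp; the lamp belongs to the shattering event.

(c), (d)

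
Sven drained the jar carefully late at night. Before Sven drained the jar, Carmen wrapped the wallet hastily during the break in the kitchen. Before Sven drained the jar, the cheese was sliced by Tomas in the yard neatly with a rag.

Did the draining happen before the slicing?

no

The narrative orders the slicing before the draining.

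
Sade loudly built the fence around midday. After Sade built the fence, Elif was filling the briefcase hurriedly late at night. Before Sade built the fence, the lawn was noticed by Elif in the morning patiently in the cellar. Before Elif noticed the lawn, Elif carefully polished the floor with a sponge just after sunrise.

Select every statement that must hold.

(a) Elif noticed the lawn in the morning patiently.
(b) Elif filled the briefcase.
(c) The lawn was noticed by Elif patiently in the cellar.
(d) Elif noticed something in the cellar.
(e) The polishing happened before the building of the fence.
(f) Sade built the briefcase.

(a), (c), (d), (e)

(a) Entailed — dropping 'in the cellar' leaves a sub-description the original still satisfies.
(b) Not entailed — 'was filling' is progressive on an accomplishment; it does not entail the completed 'filled'.
(c) Entailed — every conjunct here is already in the original noticing event.
(d) Entailed — every conjunct here is already in the original noticing event.
(e) Entailed — the narrative places the polishing before the building.
(f) Not entailed — Sade built the fence, not the briefcase; the briefcase belongs to the filling event.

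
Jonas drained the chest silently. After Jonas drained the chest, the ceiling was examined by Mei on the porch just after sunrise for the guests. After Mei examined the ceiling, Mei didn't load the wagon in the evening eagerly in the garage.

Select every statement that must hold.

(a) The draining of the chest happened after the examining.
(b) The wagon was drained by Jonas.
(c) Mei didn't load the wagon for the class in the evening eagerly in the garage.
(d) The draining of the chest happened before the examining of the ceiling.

(c), (d)

(a) Not entailed — the narrative places the draining before the examining, not after.
(b) Not entailed — Jonas drained the chest, not the wagon; the wagon belongs to the loading event.
(c) Entailed — under negation, adding a further restriction is entailed: if no such loading event occurred, none occurred for the class either.
(d) Entailed — the narrative places the draining before the examining.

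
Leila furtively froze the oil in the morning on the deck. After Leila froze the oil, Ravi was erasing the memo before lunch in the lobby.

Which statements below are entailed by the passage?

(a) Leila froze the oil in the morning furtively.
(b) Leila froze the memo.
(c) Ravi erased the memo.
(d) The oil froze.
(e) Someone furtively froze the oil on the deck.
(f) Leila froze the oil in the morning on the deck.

(a) Entailed — this follows by dropping conjuncts from the freezing event's description.
(b) Not entailed — Leila froze the oil, not the memo; the memo belongs to the erasing event.
(c) Not entailed — 'was erasing' is progressive on an accomplishment; it does not entail the completed 'erased'.
(d) Entailed — 'Leila froze the oil' is causative; it entails the inchoative 'the oil froze'.
(e) Entailed — dropping 'in the morning' and generalizing the agent leaves a sub-description the original still satisfies.
(f) Entailed — this follows by dropping conjuncts from the freezing event's description.

(a), (d), (e), (f)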